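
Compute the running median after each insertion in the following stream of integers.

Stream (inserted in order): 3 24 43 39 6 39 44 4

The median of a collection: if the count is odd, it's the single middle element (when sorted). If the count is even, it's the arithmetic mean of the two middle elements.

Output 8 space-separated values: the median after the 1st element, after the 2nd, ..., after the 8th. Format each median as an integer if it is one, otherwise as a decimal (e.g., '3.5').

Step 1: insert 3 -> lo=[3] (size 1, max 3) hi=[] (size 0) -> median=3
Step 2: insert 24 -> lo=[3] (size 1, max 3) hi=[24] (size 1, min 24) -> median=13.5
Step 3: insert 43 -> lo=[3, 24] (size 2, max 24) hi=[43] (size 1, min 43) -> median=24
Step 4: insert 39 -> lo=[3, 24] (size 2, max 24) hi=[39, 43] (size 2, min 39) -> median=31.5
Step 5: insert 6 -> lo=[3, 6, 24] (size 3, max 24) hi=[39, 43] (size 2, min 39) -> median=24
Step 6: insert 39 -> lo=[3, 6, 24] (size 3, max 24) hi=[39, 39, 43] (size 3, min 39) -> median=31.5
Step 7: insert 44 -> lo=[3, 6, 24, 39] (size 4, max 39) hi=[39, 43, 44] (size 3, min 39) -> median=39
Step 8: insert 4 -> lo=[3, 4, 6, 24] (size 4, max 24) hi=[39, 39, 43, 44] (size 4, min 39) -> median=31.5

Answer: 3 13.5 24 31.5 24 31.5 39 31.5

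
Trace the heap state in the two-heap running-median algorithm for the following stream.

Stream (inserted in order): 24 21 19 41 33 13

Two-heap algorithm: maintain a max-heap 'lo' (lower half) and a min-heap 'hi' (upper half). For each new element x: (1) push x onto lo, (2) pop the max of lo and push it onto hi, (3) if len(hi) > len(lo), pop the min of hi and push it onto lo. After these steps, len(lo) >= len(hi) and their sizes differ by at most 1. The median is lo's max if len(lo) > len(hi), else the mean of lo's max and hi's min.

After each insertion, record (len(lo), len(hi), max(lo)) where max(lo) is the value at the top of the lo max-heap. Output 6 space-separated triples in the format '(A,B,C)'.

Answer: (1,0,24) (1,1,21) (2,1,21) (2,2,21) (3,2,24) (3,3,21)

Derivation:
Step 1: insert 24 -> lo=[24] hi=[] -> (len(lo)=1, len(hi)=0, max(lo)=24)
Step 2: insert 21 -> lo=[21] hi=[24] -> (len(lo)=1, len(hi)=1, max(lo)=21)
Step 3: insert 19 -> lo=[19, 21] hi=[24] -> (len(lo)=2, len(hi)=1, max(lo)=21)
Step 4: insert 41 -> lo=[19, 21] hi=[24, 41] -> (len(lo)=2, len(hi)=2, max(lo)=21)
Step 5: insert 33 -> lo=[19, 21, 24] hi=[33, 41] -> (len(lo)=3, len(hi)=2, max(lo)=24)
Step 6: insert 13 -> lo=[13, 19, 21] hi=[24, 33, 41] -> (len(lo)=3, len(hi)=3, max(lo)=21)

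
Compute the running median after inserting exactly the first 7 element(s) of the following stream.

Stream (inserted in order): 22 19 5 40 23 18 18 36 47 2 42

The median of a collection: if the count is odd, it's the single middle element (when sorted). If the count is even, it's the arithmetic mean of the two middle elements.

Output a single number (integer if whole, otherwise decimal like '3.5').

Answer: 19

Derivation:
Step 1: insert 22 -> lo=[22] (size 1, max 22) hi=[] (size 0) -> median=22
Step 2: insert 19 -> lo=[19] (size 1, max 19) hi=[22] (size 1, min 22) -> median=20.5
Step 3: insert 5 -> lo=[5, 19] (size 2, max 19) hi=[22] (size 1, min 22) -> median=19
Step 4: insert 40 -> lo=[5, 19] (size 2, max 19) hi=[22, 40] (size 2, min 22) -> median=20.5
Step 5: insert 23 -> lo=[5, 19, 22] (size 3, max 22) hi=[23, 40] (size 2, min 23) -> median=22
Step 6: insert 18 -> lo=[5, 18, 19] (size 3, max 19) hi=[22, 23, 40] (size 3, min 22) -> median=20.5
Step 7: insert 18 -> lo=[5, 18, 18, 19] (size 4, max 19) hi=[22, 23, 40] (size 3, min 22) -> median=19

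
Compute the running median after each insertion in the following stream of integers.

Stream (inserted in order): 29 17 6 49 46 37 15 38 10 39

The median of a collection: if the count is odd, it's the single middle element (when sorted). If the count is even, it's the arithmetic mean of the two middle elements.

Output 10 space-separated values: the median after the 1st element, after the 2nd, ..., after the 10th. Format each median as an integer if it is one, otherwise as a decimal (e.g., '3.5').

Answer: 29 23 17 23 29 33 29 33 29 33

Derivation:
Step 1: insert 29 -> lo=[29] (size 1, max 29) hi=[] (size 0) -> median=29
Step 2: insert 17 -> lo=[17] (size 1, max 17) hi=[29] (size 1, min 29) -> median=23
Step 3: insert 6 -> lo=[6, 17] (size 2, max 17) hi=[29] (size 1, min 29) -> median=17
Step 4: insert 49 -> lo=[6, 17] (size 2, max 17) hi=[29, 49] (size 2, min 29) -> median=23
Step 5: insert 46 -> lo=[6, 17, 29] (size 3, max 29) hi=[46, 49] (size 2, min 46) -> median=29
Step 6: insert 37 -> lo=[6, 17, 29] (size 3, max 29) hi=[37, 46, 49] (size 3, min 37) -> median=33
Step 7: insert 15 -> lo=[6, 15, 17, 29] (size 4, max 29) hi=[37, 46, 49] (size 3, min 37) -> median=29
Step 8: insert 38 -> lo=[6, 15, 17, 29] (size 4, max 29) hi=[37, 38, 46, 49] (size 4, min 37) -> median=33
Step 9: insert 10 -> lo=[6, 10, 15, 17, 29] (size 5, max 29) hi=[37, 38, 46, 49] (size 4, min 37) -> median=29
Step 10: insert 39 -> lo=[6, 10, 15, 17, 29] (size 5, max 29) hi=[37, 38, 39, 46, 49] (size 5, min 37) -> median=33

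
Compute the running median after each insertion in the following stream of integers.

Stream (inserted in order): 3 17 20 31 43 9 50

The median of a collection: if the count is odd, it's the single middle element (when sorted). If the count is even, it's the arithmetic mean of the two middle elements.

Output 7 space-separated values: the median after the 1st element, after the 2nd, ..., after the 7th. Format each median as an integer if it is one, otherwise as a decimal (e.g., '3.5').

Answer: 3 10 17 18.5 20 18.5 20

Derivation:
Step 1: insert 3 -> lo=[3] (size 1, max 3) hi=[] (size 0) -> median=3
Step 2: insert 17 -> lo=[3] (size 1, max 3) hi=[17] (size 1, min 17) -> median=10
Step 3: insert 20 -> lo=[3, 17] (size 2, max 17) hi=[20] (size 1, min 20) -> median=17
Step 4: insert 31 -> lo=[3, 17] (size 2, max 17) hi=[20, 31] (size 2, min 20) -> median=18.5
Step 5: insert 43 -> lo=[3, 17, 20] (size 3, max 20) hi=[31, 43] (size 2, min 31) -> median=20
Step 6: insert 9 -> lo=[3, 9, 17] (size 3, max 17) hi=[20, 31, 43] (size 3, min 20) -> median=18.5
Step 7: insert 50 -> lo=[3, 9, 17, 20] (size 4, max 20) hi=[31, 43, 50] (size 3, min 31) -> median=20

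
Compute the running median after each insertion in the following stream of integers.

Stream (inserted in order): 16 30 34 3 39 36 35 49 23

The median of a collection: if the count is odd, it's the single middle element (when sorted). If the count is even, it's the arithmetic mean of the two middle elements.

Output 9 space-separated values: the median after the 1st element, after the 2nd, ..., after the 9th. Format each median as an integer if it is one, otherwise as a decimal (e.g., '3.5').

Answer: 16 23 30 23 30 32 34 34.5 34

Derivation:
Step 1: insert 16 -> lo=[16] (size 1, max 16) hi=[] (size 0) -> median=16
Step 2: insert 30 -> lo=[16] (size 1, max 16) hi=[30] (size 1, min 30) -> median=23
Step 3: insert 34 -> lo=[16, 30] (size 2, max 30) hi=[34] (size 1, min 34) -> median=30
Step 4: insert 3 -> lo=[3, 16] (size 2, max 16) hi=[30, 34] (size 2, min 30) -> median=23
Step 5: insert 39 -> lo=[3, 16, 30] (size 3, max 30) hi=[34, 39] (size 2, min 34) -> median=30
Step 6: insert 36 -> lo=[3, 16, 30] (size 3, max 30) hi=[34, 36, 39] (size 3, min 34) -> median=32
Step 7: insert 35 -> lo=[3, 16, 30, 34] (size 4, max 34) hi=[35, 36, 39] (size 3, min 35) -> median=34
Step 8: insert 49 -> lo=[3, 16, 30, 34] (size 4, max 34) hi=[35, 36, 39, 49] (size 4, min 35) -> median=34.5
Step 9: insert 23 -> lo=[3, 16, 23, 30, 34] (size 5, max 34) hi=[35, 36, 39, 49] (size 4, min 35) -> median=34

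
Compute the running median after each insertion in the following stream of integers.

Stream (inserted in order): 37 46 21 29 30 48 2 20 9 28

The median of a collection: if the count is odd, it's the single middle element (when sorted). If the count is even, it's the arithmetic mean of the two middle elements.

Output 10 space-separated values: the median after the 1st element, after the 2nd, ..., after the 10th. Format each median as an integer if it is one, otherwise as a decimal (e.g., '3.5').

Step 1: insert 37 -> lo=[37] (size 1, max 37) hi=[] (size 0) -> median=37
Step 2: insert 46 -> lo=[37] (size 1, max 37) hi=[46] (size 1, min 46) -> median=41.5
Step 3: insert 21 -> lo=[21, 37] (size 2, max 37) hi=[46] (size 1, min 46) -> median=37
Step 4: insert 29 -> lo=[21, 29] (size 2, max 29) hi=[37, 46] (size 2, min 37) -> median=33
Step 5: insert 30 -> lo=[21, 29, 30] (size 3, max 30) hi=[37, 46] (size 2, min 37) -> median=30
Step 6: insert 48 -> lo=[21, 29, 30] (size 3, max 30) hi=[37, 46, 48] (size 3, min 37) -> median=33.5
Step 7: insert 2 -> lo=[2, 21, 29, 30] (size 4, max 30) hi=[37, 46, 48] (size 3, min 37) -> median=30
Step 8: insert 20 -> lo=[2, 20, 21, 29] (size 4, max 29) hi=[30, 37, 46, 48] (size 4, min 30) -> median=29.5
Step 9: insert 9 -> lo=[2, 9, 20, 21, 29] (size 5, max 29) hi=[30, 37, 46, 48] (size 4, min 30) -> median=29
Step 10: insert 28 -> lo=[2, 9, 20, 21, 28] (size 5, max 28) hi=[29, 30, 37, 46, 48] (size 5, min 29) -> median=28.5

Answer: 37 41.5 37 33 30 33.5 30 29.5 29 28.5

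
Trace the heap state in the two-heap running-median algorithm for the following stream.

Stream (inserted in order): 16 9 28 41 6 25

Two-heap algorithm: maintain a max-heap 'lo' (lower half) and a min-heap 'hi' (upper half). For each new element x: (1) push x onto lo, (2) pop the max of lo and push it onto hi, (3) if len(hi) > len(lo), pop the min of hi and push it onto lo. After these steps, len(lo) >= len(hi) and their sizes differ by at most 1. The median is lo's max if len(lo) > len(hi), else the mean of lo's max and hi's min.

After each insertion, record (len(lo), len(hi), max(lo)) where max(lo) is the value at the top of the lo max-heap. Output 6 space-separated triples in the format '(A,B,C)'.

Answer: (1,0,16) (1,1,9) (2,1,16) (2,2,16) (3,2,16) (3,3,16)

Derivation:
Step 1: insert 16 -> lo=[16] hi=[] -> (len(lo)=1, len(hi)=0, max(lo)=16)
Step 2: insert 9 -> lo=[9] hi=[16] -> (len(lo)=1, len(hi)=1, max(lo)=9)
Step 3: insert 28 -> lo=[9, 16] hi=[28] -> (len(lo)=2, len(hi)=1, max(lo)=16)
Step 4: insert 41 -> lo=[9, 16] hi=[28, 41] -> (len(lo)=2, len(hi)=2, max(lo)=16)
Step 5: insert 6 -> lo=[6, 9, 16] hi=[28, 41] -> (len(lo)=3, len(hi)=2, max(lo)=16)
Step 6: insert 25 -> lo=[6, 9, 16] hi=[25, 28, 41] -> (len(lo)=3, len(hi)=3, max(lo)=16)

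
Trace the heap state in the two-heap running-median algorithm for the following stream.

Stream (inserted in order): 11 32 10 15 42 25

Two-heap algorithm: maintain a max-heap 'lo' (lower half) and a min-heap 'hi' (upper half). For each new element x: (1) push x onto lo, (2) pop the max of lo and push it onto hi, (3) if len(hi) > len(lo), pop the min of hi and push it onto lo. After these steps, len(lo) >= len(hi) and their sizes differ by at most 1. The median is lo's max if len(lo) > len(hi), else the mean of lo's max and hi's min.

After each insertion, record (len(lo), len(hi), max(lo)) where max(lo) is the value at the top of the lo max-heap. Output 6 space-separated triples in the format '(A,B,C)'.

Answer: (1,0,11) (1,1,11) (2,1,11) (2,2,11) (3,2,15) (3,3,15)

Derivation:
Step 1: insert 11 -> lo=[11] hi=[] -> (len(lo)=1, len(hi)=0, max(lo)=11)
Step 2: insert 32 -> lo=[11] hi=[32] -> (len(lo)=1, len(hi)=1, max(lo)=11)
Step 3: insert 10 -> lo=[10, 11] hi=[32] -> (len(lo)=2, len(hi)=1, max(lo)=11)
Step 4: insert 15 -> lo=[10, 11] hi=[15, 32] -> (len(lo)=2, len(hi)=2, max(lo)=11)
Step 5: insert 42 -> lo=[10, 11, 15] hi=[32, 42] -> (len(lo)=3, len(hi)=2, max(lo)=15)
Step 6: insert 25 -> lo=[10, 11, 15] hi=[25, 32, 42] -> (len(lo)=3, len(hi)=3, max(lo)=15)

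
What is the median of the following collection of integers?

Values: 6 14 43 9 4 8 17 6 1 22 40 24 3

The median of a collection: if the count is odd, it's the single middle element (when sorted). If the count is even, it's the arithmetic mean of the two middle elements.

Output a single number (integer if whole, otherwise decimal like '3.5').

Answer: 9

Derivation:
Step 1: insert 6 -> lo=[6] (size 1, max 6) hi=[] (size 0) -> median=6
Step 2: insert 14 -> lo=[6] (size 1, max 6) hi=[14] (size 1, min 14) -> median=10
Step 3: insert 43 -> lo=[6, 14] (size 2, max 14) hi=[43] (size 1, min 43) -> median=14
Step 4: insert 9 -> lo=[6, 9] (size 2, max 9) hi=[14, 43] (size 2, min 14) -> median=11.5
Step 5: insert 4 -> lo=[4, 6, 9] (size 3, max 9) hi=[14, 43] (size 2, min 14) -> median=9
Step 6: insert 8 -> lo=[4, 6, 8] (size 3, max 8) hi=[9, 14, 43] (size 3, min 9) -> median=8.5
Step 7: insert 17 -> lo=[4, 6, 8, 9] (size 4, max 9) hi=[14, 17, 43] (size 3, min 14) -> median=9
Step 8: insert 6 -> lo=[4, 6, 6, 8] (size 4, max 8) hi=[9, 14, 17, 43] (size 4, min 9) -> median=8.5
Step 9: insert 1 -> lo=[1, 4, 6, 6, 8] (size 5, max 8) hi=[9, 14, 17, 43] (size 4, min 9) -> median=8
Step 10: insert 22 -> lo=[1, 4, 6, 6, 8] (size 5, max 8) hi=[9, 14, 17, 22, 43] (size 5, min 9) -> median=8.5
Step 11: insert 40 -> lo=[1, 4, 6, 6, 8, 9] (size 6, max 9) hi=[14, 17, 22, 40, 43] (size 5, min 14) -> median=9
Step 12: insert 24 -> lo=[1, 4, 6, 6, 8, 9] (size 6, max 9) hi=[14, 17, 22, 24, 40, 43] (size 6, min 14) -> median=11.5
Step 13: insert 3 -> lo=[1, 3, 4, 6, 6, 8, 9] (size 7, max 9) hi=[14, 17, 22, 24, 40, 43] (size 6, min 14) -> median=9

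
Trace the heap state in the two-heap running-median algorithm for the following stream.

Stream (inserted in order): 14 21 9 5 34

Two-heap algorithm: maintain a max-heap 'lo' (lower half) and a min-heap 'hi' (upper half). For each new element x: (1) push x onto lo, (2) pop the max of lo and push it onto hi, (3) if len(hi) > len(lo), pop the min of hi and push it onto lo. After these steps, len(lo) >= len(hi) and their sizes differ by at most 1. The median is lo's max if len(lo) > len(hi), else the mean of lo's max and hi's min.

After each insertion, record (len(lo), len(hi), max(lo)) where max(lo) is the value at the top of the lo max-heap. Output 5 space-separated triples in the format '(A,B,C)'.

Step 1: insert 14 -> lo=[14] hi=[] -> (len(lo)=1, len(hi)=0, max(lo)=14)
Step 2: insert 21 -> lo=[14] hi=[21] -> (len(lo)=1, len(hi)=1, max(lo)=14)
Step 3: insert 9 -> lo=[9, 14] hi=[21] -> (len(lo)=2, len(hi)=1, max(lo)=14)
Step 4: insert 5 -> lo=[5, 9] hi=[14, 21] -> (len(lo)=2, len(hi)=2, max(lo)=9)
Step 5: insert 34 -> lo=[5, 9, 14] hi=[21, 34] -> (len(lo)=3, len(hi)=2, max(lo)=14)

Answer: (1,0,14) (1,1,14) (2,1,14) (2,2,9) (3,2,14)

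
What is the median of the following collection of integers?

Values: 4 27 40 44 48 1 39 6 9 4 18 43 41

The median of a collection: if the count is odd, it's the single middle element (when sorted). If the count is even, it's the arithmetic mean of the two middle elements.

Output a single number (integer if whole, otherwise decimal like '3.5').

Step 1: insert 4 -> lo=[4] (size 1, max 4) hi=[] (size 0) -> median=4
Step 2: insert 27 -> lo=[4] (size 1, max 4) hi=[27] (size 1, min 27) -> median=15.5
Step 3: insert 40 -> lo=[4, 27] (size 2, max 27) hi=[40] (size 1, min 40) -> median=27
Step 4: insert 44 -> lo=[4, 27] (size 2, max 27) hi=[40, 44] (size 2, min 40) -> median=33.5
Step 5: insert 48 -> lo=[4, 27, 40] (size 3, max 40) hi=[44, 48] (size 2, min 44) -> median=40
Step 6: insert 1 -> lo=[1, 4, 27] (size 3, max 27) hi=[40, 44, 48] (size 3, min 40) -> median=33.5
Step 7: insert 39 -> lo=[1, 4, 27, 39] (size 4, max 39) hi=[40, 44, 48] (size 3, min 40) -> median=39
Step 8: insert 6 -> lo=[1, 4, 6, 27] (size 4, max 27) hi=[39, 40, 44, 48] (size 4, min 39) -> median=33
Step 9: insert 9 -> lo=[1, 4, 6, 9, 27] (size 5, max 27) hi=[39, 40, 44, 48] (size 4, min 39) -> median=27
Step 10: insert 4 -> lo=[1, 4, 4, 6, 9] (size 5, max 9) hi=[27, 39, 40, 44, 48] (size 5, min 27) -> median=18
Step 11: insert 18 -> lo=[1, 4, 4, 6, 9, 18] (size 6, max 18) hi=[27, 39, 40, 44, 48] (size 5, min 27) -> median=18
Step 12: insert 43 -> lo=[1, 4, 4, 6, 9, 18] (size 6, max 18) hi=[27, 39, 40, 43, 44, 48] (size 6, min 27) -> median=22.5
Step 13: insert 41 -> lo=[1, 4, 4, 6, 9, 18, 27] (size 7, max 27) hi=[39, 40, 41, 43, 44, 48] (size 6, min 39) -> median=27

Answer: 27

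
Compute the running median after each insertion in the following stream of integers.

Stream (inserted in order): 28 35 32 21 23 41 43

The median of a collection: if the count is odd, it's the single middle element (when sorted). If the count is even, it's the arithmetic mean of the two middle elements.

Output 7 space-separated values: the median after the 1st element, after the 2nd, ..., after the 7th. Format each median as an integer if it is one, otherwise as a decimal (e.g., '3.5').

Answer: 28 31.5 32 30 28 30 32

Derivation:
Step 1: insert 28 -> lo=[28] (size 1, max 28) hi=[] (size 0) -> median=28
Step 2: insert 35 -> lo=[28] (size 1, max 28) hi=[35] (size 1, min 35) -> median=31.5
Step 3: insert 32 -> lo=[28, 32] (size 2, max 32) hi=[35] (size 1, min 35) -> median=32
Step 4: insert 21 -> lo=[21, 28] (size 2, max 28) hi=[32, 35] (size 2, min 32) -> median=30
Step 5: insert 23 -> lo=[21, 23, 28] (size 3, max 28) hi=[32, 35] (size 2, min 32) -> median=28
Step 6: insert 41 -> lo=[21, 23, 28] (size 3, max 28) hi=[32, 35, 41] (size 3, min 32) -> median=30
Step 7: insert 43 -> lo=[21, 23, 28, 32] (size 4, max 32) hi=[35, 41, 43] (size 3, min 35) -> median=32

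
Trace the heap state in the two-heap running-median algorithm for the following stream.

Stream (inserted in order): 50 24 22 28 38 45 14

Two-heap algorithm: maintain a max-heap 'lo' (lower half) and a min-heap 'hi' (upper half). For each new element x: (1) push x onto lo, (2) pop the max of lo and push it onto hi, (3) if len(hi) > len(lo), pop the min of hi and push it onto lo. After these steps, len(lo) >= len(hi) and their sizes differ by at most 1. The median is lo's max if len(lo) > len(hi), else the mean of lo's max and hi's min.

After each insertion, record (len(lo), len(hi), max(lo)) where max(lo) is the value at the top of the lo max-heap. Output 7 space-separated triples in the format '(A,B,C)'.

Step 1: insert 50 -> lo=[50] hi=[] -> (len(lo)=1, len(hi)=0, max(lo)=50)
Step 2: insert 24 -> lo=[24] hi=[50] -> (len(lo)=1, len(hi)=1, max(lo)=24)
Step 3: insert 22 -> lo=[22, 24] hi=[50] -> (len(lo)=2, len(hi)=1, max(lo)=24)
Step 4: insert 28 -> lo=[22, 24] hi=[28, 50] -> (len(lo)=2, len(hi)=2, max(lo)=24)
Step 5: insert 38 -> lo=[22, 24, 28] hi=[38, 50] -> (len(lo)=3, len(hi)=2, max(lo)=28)
Step 6: insert 45 -> lo=[22, 24, 28] hi=[38, 45, 50] -> (len(lo)=3, len(hi)=3, max(lo)=28)
Step 7: insert 14 -> lo=[14, 22, 24, 28] hi=[38, 45, 50] -> (len(lo)=4, len(hi)=3, max(lo)=28)

Answer: (1,0,50) (1,1,24) (2,1,24) (2,2,24) (3,2,28) (3,3,28) (4,3,28)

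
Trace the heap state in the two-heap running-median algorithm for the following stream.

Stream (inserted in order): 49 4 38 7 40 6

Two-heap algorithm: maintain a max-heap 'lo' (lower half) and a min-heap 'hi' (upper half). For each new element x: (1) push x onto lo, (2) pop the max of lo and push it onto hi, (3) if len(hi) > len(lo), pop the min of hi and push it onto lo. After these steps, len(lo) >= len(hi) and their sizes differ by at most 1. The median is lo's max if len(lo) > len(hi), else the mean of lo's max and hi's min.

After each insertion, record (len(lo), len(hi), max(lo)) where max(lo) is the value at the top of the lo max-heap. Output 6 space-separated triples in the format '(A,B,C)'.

Answer: (1,0,49) (1,1,4) (2,1,38) (2,2,7) (3,2,38) (3,3,7)

Derivation:
Step 1: insert 49 -> lo=[49] hi=[] -> (len(lo)=1, len(hi)=0, max(lo)=49)
Step 2: insert 4 -> lo=[4] hi=[49] -> (len(lo)=1, len(hi)=1, max(lo)=4)
Step 3: insert 38 -> lo=[4, 38] hi=[49] -> (len(lo)=2, len(hi)=1, max(lo)=38)
Step 4: insert 7 -> lo=[4, 7] hi=[38, 49] -> (len(lo)=2, len(hi)=2, max(lo)=7)
Step 5: insert 40 -> lo=[4, 7, 38] hi=[40, 49] -> (len(lo)=3, len(hi)=2, max(lo)=38)
Step 6: insert 6 -> lo=[4, 6, 7] hi=[38, 40, 49] -> (len(lo)=3, len(hi)=3, max(lo)=7)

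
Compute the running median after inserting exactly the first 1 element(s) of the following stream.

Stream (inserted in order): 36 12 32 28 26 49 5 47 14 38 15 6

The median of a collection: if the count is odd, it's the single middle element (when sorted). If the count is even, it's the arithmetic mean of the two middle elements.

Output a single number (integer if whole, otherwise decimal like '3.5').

Step 1: insert 36 -> lo=[36] (size 1, max 36) hi=[] (size 0) -> median=36

Answer: 36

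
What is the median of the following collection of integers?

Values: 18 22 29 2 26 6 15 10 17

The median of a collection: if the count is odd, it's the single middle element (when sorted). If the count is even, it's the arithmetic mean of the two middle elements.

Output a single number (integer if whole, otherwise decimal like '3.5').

Step 1: insert 18 -> lo=[18] (size 1, max 18) hi=[] (size 0) -> median=18
Step 2: insert 22 -> lo=[18] (size 1, max 18) hi=[22] (size 1, min 22) -> median=20
Step 3: insert 29 -> lo=[18, 22] (size 2, max 22) hi=[29] (size 1, min 29) -> median=22
Step 4: insert 2 -> lo=[2, 18] (size 2, max 18) hi=[22, 29] (size 2, min 22) -> median=20
Step 5: insert 26 -> lo=[2, 18, 22] (size 3, max 22) hi=[26, 29] (size 2, min 26) -> median=22
Step 6: insert 6 -> lo=[2, 6, 18] (size 3, max 18) hi=[22, 26, 29] (size 3, min 22) -> median=20
Step 7: insert 15 -> lo=[2, 6, 15, 18] (size 4, max 18) hi=[22, 26, 29] (size 3, min 22) -> median=18
Step 8: insert 10 -> lo=[2, 6, 10, 15] (size 4, max 15) hi=[18, 22, 26, 29] (size 4, min 18) -> median=16.5
Step 9: insert 17 -> lo=[2, 6, 10, 15, 17] (size 5, max 17) hi=[18, 22, 26, 29] (size 4, min 18) -> median=17

Answer: 17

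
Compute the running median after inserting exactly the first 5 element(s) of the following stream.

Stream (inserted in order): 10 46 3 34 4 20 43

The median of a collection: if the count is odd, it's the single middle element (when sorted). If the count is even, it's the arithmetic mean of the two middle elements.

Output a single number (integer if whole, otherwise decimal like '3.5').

Answer: 10

Derivation:
Step 1: insert 10 -> lo=[10] (size 1, max 10) hi=[] (size 0) -> median=10
Step 2: insert 46 -> lo=[10] (size 1, max 10) hi=[46] (size 1, min 46) -> median=28
Step 3: insert 3 -> lo=[3, 10] (size 2, max 10) hi=[46] (size 1, min 46) -> median=10
Step 4: insert 34 -> lo=[3, 10] (size 2, max 10) hi=[34, 46] (size 2, min 34) -> median=22
Step 5: insert 4 -> lo=[3, 4, 10] (size 3, max 10) hi=[34, 46] (size 2, min 34) -> median=10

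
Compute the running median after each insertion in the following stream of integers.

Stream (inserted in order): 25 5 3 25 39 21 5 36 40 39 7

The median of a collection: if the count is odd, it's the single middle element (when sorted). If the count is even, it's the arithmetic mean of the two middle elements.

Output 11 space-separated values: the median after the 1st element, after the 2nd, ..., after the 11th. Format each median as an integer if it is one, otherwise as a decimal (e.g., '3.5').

Step 1: insert 25 -> lo=[25] (size 1, max 25) hi=[] (size 0) -> median=25
Step 2: insert 5 -> lo=[5] (size 1, max 5) hi=[25] (size 1, min 25) -> median=15
Step 3: insert 3 -> lo=[3, 5] (size 2, max 5) hi=[25] (size 1, min 25) -> median=5
Step 4: insert 25 -> lo=[3, 5] (size 2, max 5) hi=[25, 25] (size 2, min 25) -> median=15
Step 5: insert 39 -> lo=[3, 5, 25] (size 3, max 25) hi=[25, 39] (size 2, min 25) -> median=25
Step 6: insert 21 -> lo=[3, 5, 21] (size 3, max 21) hi=[25, 25, 39] (size 3, min 25) -> median=23
Step 7: insert 5 -> lo=[3, 5, 5, 21] (size 4, max 21) hi=[25, 25, 39] (size 3, min 25) -> median=21
Step 8: insert 36 -> lo=[3, 5, 5, 21] (size 4, max 21) hi=[25, 25, 36, 39] (size 4, min 25) -> median=23
Step 9: insert 40 -> lo=[3, 5, 5, 21, 25] (size 5, max 25) hi=[25, 36, 39, 40] (size 4, min 25) -> median=25
Step 10: insert 39 -> lo=[3, 5, 5, 21, 25] (size 5, max 25) hi=[25, 36, 39, 39, 40] (size 5, min 25) -> median=25
Step 11: insert 7 -> lo=[3, 5, 5, 7, 21, 25] (size 6, max 25) hi=[25, 36, 39, 39, 40] (size 5, min 25) -> median=25

Answer: 25 15 5 15 25 23 21 23 25 25 25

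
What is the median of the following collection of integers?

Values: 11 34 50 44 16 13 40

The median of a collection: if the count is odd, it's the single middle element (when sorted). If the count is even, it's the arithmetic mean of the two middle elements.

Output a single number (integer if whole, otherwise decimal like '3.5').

Step 1: insert 11 -> lo=[11] (size 1, max 11) hi=[] (size 0) -> median=11
Step 2: insert 34 -> lo=[11] (size 1, max 11) hi=[34] (size 1, min 34) -> median=22.5
Step 3: insert 50 -> lo=[11, 34] (size 2, max 34) hi=[50] (size 1, min 50) -> median=34
Step 4: insert 44 -> lo=[11, 34] (size 2, max 34) hi=[44, 50] (size 2, min 44) -> median=39
Step 5: insert 16 -> lo=[11, 16, 34] (size 3, max 34) hi=[44, 50] (size 2, min 44) -> median=34
Step 6: insert 13 -> lo=[11, 13, 16] (size 3, max 16) hi=[34, 44, 50] (size 3, min 34) -> median=25
Step 7: insert 40 -> lo=[11, 13, 16, 34] (size 4, max 34) hi=[40, 44, 50] (size 3, min 40) -> median=34

Answer: 34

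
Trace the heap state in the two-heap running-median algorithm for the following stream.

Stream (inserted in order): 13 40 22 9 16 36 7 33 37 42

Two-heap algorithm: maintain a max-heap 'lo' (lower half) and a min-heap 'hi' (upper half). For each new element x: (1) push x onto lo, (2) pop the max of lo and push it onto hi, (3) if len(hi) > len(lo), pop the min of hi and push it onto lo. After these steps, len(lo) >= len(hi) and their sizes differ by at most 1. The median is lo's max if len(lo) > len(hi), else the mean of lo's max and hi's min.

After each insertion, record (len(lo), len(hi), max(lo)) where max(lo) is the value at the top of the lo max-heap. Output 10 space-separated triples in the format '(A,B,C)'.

Answer: (1,0,13) (1,1,13) (2,1,22) (2,2,13) (3,2,16) (3,3,16) (4,3,16) (4,4,16) (5,4,22) (5,5,22)

Derivation:
Step 1: insert 13 -> lo=[13] hi=[] -> (len(lo)=1, len(hi)=0, max(lo)=13)
Step 2: insert 40 -> lo=[13] hi=[40] -> (len(lo)=1, len(hi)=1, max(lo)=13)
Step 3: insert 22 -> lo=[13, 22] hi=[40] -> (len(lo)=2, len(hi)=1, max(lo)=22)
Step 4: insert 9 -> lo=[9, 13] hi=[22, 40] -> (len(lo)=2, len(hi)=2, max(lo)=13)
Step 5: insert 16 -> lo=[9, 13, 16] hi=[22, 40] -> (len(lo)=3, len(hi)=2, max(lo)=16)
Step 6: insert 36 -> lo=[9, 13, 16] hi=[22, 36, 40] -> (len(lo)=3, len(hi)=3, max(lo)=16)
Step 7: insert 7 -> lo=[7, 9, 13, 16] hi=[22, 36, 40] -> (len(lo)=4, len(hi)=3, max(lo)=16)
Step 8: insert 33 -> lo=[7, 9, 13, 16] hi=[22, 33, 36, 40] -> (len(lo)=4, len(hi)=4, max(lo)=16)
Step 9: insert 37 -> lo=[7, 9, 13, 16, 22] hi=[33, 36, 37, 40] -> (len(lo)=5, len(hi)=4, max(lo)=22)
Step 10: insert 42 -> lo=[7, 9, 13, 16, 22] hi=[33, 36, 37, 40, 42] -> (len(lo)=5, len(hi)=5, max(lo)=22)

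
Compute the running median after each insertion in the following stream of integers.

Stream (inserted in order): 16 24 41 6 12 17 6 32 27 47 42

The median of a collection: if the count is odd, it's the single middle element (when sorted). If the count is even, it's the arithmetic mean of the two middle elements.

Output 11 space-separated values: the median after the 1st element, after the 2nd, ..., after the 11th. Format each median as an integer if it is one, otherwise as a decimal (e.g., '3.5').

Answer: 16 20 24 20 16 16.5 16 16.5 17 20.5 24

Derivation:
Step 1: insert 16 -> lo=[16] (size 1, max 16) hi=[] (size 0) -> median=16
Step 2: insert 24 -> lo=[16] (size 1, max 16) hi=[24] (size 1, min 24) -> median=20
Step 3: insert 41 -> lo=[16, 24] (size 2, max 24) hi=[41] (size 1, min 41) -> median=24
Step 4: insert 6 -> lo=[6, 16] (size 2, max 16) hi=[24, 41] (size 2, min 24) -> median=20
Step 5: insert 12 -> lo=[6, 12, 16] (size 3, max 16) hi=[24, 41] (size 2, min 24) -> median=16
Step 6: insert 17 -> lo=[6, 12, 16] (size 3, max 16) hi=[17, 24, 41] (size 3, min 17) -> median=16.5
Step 7: insert 6 -> lo=[6, 6, 12, 16] (size 4, max 16) hi=[17, 24, 41] (size 3, min 17) -> median=16
Step 8: insert 32 -> lo=[6, 6, 12, 16] (size 4, max 16) hi=[17, 24, 32, 41] (size 4, min 17) -> median=16.5
Step 9: insert 27 -> lo=[6, 6, 12, 16, 17] (size 5, max 17) hi=[24, 27, 32, 41] (size 4, min 24) -> median=17
Step 10: insert 47 -> lo=[6, 6, 12, 16, 17] (size 5, max 17) hi=[24, 27, 32, 41, 47] (size 5, min 24) -> median=20.5
Step 11: insert 42 -> lo=[6, 6, 12, 16, 17, 24] (size 6, max 24) hi=[27, 32, 41, 42, 47] (size 5, min 27) -> median=24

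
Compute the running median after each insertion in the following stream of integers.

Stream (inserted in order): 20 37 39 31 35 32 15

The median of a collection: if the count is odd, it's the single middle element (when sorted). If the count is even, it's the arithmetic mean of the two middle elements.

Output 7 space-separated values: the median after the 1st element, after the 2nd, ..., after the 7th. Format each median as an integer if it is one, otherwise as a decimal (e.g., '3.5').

Answer: 20 28.5 37 34 35 33.5 32

Derivation:
Step 1: insert 20 -> lo=[20] (size 1, max 20) hi=[] (size 0) -> median=20
Step 2: insert 37 -> lo=[20] (size 1, max 20) hi=[37] (size 1, min 37) -> median=28.5
Step 3: insert 39 -> lo=[20, 37] (size 2, max 37) hi=[39] (size 1, min 39) -> median=37
Step 4: insert 31 -> lo=[20, 31] (size 2, max 31) hi=[37, 39] (size 2, min 37) -> median=34
Step 5: insert 35 -> lo=[20, 31, 35] (size 3, max 35) hi=[37, 39] (size 2, min 37) -> median=35
Step 6: insert 32 -> lo=[20, 31, 32] (size 3, max 32) hi=[35, 37, 39] (size 3, min 35) -> median=33.5
Step 7: insert 15 -> lo=[15, 20, 31, 32] (size 4, max 32) hi=[35, 37, 39] (size 3, min 35) -> median=32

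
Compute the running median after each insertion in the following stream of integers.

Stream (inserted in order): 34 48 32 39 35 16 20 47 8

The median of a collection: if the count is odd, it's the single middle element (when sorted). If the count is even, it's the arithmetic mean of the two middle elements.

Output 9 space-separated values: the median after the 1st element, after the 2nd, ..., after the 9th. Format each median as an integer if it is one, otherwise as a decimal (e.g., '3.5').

Step 1: insert 34 -> lo=[34] (size 1, max 34) hi=[] (size 0) -> median=34
Step 2: insert 48 -> lo=[34] (size 1, max 34) hi=[48] (size 1, min 48) -> median=41
Step 3: insert 32 -> lo=[32, 34] (size 2, max 34) hi=[48] (size 1, min 48) -> median=34
Step 4: insert 39 -> lo=[32, 34] (size 2, max 34) hi=[39, 48] (size 2, min 39) -> median=36.5
Step 5: insert 35 -> lo=[32, 34, 35] (size 3, max 35) hi=[39, 48] (size 2, min 39) -> median=35
Step 6: insert 16 -> lo=[16, 32, 34] (size 3, max 34) hi=[35, 39, 48] (size 3, min 35) -> median=34.5
Step 7: insert 20 -> lo=[16, 20, 32, 34] (size 4, max 34) hi=[35, 39, 48] (size 3, min 35) -> median=34
Step 8: insert 47 -> lo=[16, 20, 32, 34] (size 4, max 34) hi=[35, 39, 47, 48] (size 4, min 35) -> median=34.5
Step 9: insert 8 -> lo=[8, 16, 20, 32, 34] (size 5, max 34) hi=[35, 39, 47, 48] (size 4, min 35) -> median=34

Answer: 34 41 34 36.5 35 34.5 34 34.5 34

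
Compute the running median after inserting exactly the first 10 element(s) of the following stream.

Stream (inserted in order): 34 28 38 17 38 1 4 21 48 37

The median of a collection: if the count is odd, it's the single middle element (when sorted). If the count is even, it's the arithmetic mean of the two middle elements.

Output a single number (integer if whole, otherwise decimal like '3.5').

Answer: 31

Derivation:
Step 1: insert 34 -> lo=[34] (size 1, max 34) hi=[] (size 0) -> median=34
Step 2: insert 28 -> lo=[28] (size 1, max 28) hi=[34] (size 1, min 34) -> median=31
Step 3: insert 38 -> lo=[28, 34] (size 2, max 34) hi=[38] (size 1, min 38) -> median=34
Step 4: insert 17 -> lo=[17, 28] (size 2, max 28) hi=[34, 38] (size 2, min 34) -> median=31
Step 5: insert 38 -> lo=[17, 28, 34] (size 3, max 34) hi=[38, 38] (size 2, min 38) -> median=34
Step 6: insert 1 -> lo=[1, 17, 28] (size 3, max 28) hi=[34, 38, 38] (size 3, min 34) -> median=31
Step 7: insert 4 -> lo=[1, 4, 17, 28] (size 4, max 28) hi=[34, 38, 38] (size 3, min 34) -> median=28
Step 8: insert 21 -> lo=[1, 4, 17, 21] (size 4, max 21) hi=[28, 34, 38, 38] (size 4, min 28) -> median=24.5
Step 9: insert 48 -> lo=[1, 4, 17, 21, 28] (size 5, max 28) hi=[34, 38, 38, 48] (size 4, min 34) -> median=28
Step 10: insert 37 -> lo=[1, 4, 17, 21, 28] (size 5, max 28) hi=[34, 37, 38, 38, 48] (size 5, min 34) -> median=31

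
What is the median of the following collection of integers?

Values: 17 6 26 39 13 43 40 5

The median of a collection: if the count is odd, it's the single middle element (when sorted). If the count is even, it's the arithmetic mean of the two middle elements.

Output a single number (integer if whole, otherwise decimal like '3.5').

Answer: 21.5

Derivation:
Step 1: insert 17 -> lo=[17] (size 1, max 17) hi=[] (size 0) -> median=17
Step 2: insert 6 -> lo=[6] (size 1, max 6) hi=[17] (size 1, min 17) -> median=11.5
Step 3: insert 26 -> lo=[6, 17] (size 2, max 17) hi=[26] (size 1, min 26) -> median=17
Step 4: insert 39 -> lo=[6, 17] (size 2, max 17) hi=[26, 39] (size 2, min 26) -> median=21.5
Step 5: insert 13 -> lo=[6, 13, 17] (size 3, max 17) hi=[26, 39] (size 2, min 26) -> median=17
Step 6: insert 43 -> lo=[6, 13, 17] (size 3, max 17) hi=[26, 39, 43] (size 3, min 26) -> median=21.5
Step 7: insert 40 -> lo=[6, 13, 17, 26] (size 4, max 26) hi=[39, 40, 43] (size 3, min 39) -> median=26
Step 8: insert 5 -> lo=[5, 6, 13, 17] (size 4, max 17) hi=[26, 39, 40, 43] (size 4, min 26) -> median=21.5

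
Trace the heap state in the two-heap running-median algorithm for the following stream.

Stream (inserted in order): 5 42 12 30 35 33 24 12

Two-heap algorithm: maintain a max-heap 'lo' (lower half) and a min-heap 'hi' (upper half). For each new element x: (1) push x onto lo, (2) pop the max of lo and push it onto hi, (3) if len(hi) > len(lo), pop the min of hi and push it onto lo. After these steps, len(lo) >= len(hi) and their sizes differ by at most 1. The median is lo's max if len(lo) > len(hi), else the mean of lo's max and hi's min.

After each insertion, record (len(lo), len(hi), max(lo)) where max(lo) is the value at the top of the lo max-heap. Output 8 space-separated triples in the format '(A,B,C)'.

Step 1: insert 5 -> lo=[5] hi=[] -> (len(lo)=1, len(hi)=0, max(lo)=5)
Step 2: insert 42 -> lo=[5] hi=[42] -> (len(lo)=1, len(hi)=1, max(lo)=5)
Step 3: insert 12 -> lo=[5, 12] hi=[42] -> (len(lo)=2, len(hi)=1, max(lo)=12)
Step 4: insert 30 -> lo=[5, 12] hi=[30, 42] -> (len(lo)=2, len(hi)=2, max(lo)=12)
Step 5: insert 35 -> lo=[5, 12, 30] hi=[35, 42] -> (len(lo)=3, len(hi)=2, max(lo)=30)
Step 6: insert 33 -> lo=[5, 12, 30] hi=[33, 35, 42] -> (len(lo)=3, len(hi)=3, max(lo)=30)
Step 7: insert 24 -> lo=[5, 12, 24, 30] hi=[33, 35, 42] -> (len(lo)=4, len(hi)=3, max(lo)=30)
Step 8: insert 12 -> lo=[5, 12, 12, 24] hi=[30, 33, 35, 42] -> (len(lo)=4, len(hi)=4, max(lo)=24)

Answer: (1,0,5) (1,1,5) (2,1,12) (2,2,12) (3,2,30) (3,3,30) (4,3,30) (4,4,24)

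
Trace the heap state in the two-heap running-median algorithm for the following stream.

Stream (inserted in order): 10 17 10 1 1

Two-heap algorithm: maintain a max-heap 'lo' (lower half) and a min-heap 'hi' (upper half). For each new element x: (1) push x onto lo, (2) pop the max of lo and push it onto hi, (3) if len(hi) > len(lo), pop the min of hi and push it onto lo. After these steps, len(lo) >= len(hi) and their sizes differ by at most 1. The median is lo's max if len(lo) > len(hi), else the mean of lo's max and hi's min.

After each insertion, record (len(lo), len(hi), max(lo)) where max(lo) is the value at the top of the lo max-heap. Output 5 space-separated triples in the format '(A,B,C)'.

Step 1: insert 10 -> lo=[10] hi=[] -> (len(lo)=1, len(hi)=0, max(lo)=10)
Step 2: insert 17 -> lo=[10] hi=[17] -> (len(lo)=1, len(hi)=1, max(lo)=10)
Step 3: insert 10 -> lo=[10, 10] hi=[17] -> (len(lo)=2, len(hi)=1, max(lo)=10)
Step 4: insert 1 -> lo=[1, 10] hi=[10, 17] -> (len(lo)=2, len(hi)=2, max(lo)=10)
Step 5: insert 1 -> lo=[1, 1, 10] hi=[10, 17] -> (len(lo)=3, len(hi)=2, max(lo)=10)

Answer: (1,0,10) (1,1,10) (2,1,10) (2,2,10) (3,2,10)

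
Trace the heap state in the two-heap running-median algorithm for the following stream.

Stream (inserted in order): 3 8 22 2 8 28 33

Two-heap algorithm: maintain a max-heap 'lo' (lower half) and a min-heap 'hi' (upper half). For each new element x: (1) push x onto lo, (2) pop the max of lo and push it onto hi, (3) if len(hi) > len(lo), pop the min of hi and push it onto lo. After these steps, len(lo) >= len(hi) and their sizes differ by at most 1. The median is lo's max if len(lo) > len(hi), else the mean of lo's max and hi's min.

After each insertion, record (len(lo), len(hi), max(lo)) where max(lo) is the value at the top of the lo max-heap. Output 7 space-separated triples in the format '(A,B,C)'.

Step 1: insert 3 -> lo=[3] hi=[] -> (len(lo)=1, len(hi)=0, max(lo)=3)
Step 2: insert 8 -> lo=[3] hi=[8] -> (len(lo)=1, len(hi)=1, max(lo)=3)
Step 3: insert 22 -> lo=[3, 8] hi=[22] -> (len(lo)=2, len(hi)=1, max(lo)=8)
Step 4: insert 2 -> lo=[2, 3] hi=[8, 22] -> (len(lo)=2, len(hi)=2, max(lo)=3)
Step 5: insert 8 -> lo=[2, 3, 8] hi=[8, 22] -> (len(lo)=3, len(hi)=2, max(lo)=8)
Step 6: insert 28 -> lo=[2, 3, 8] hi=[8, 22, 28] -> (len(lo)=3, len(hi)=3, max(lo)=8)
Step 7: insert 33 -> lo=[2, 3, 8, 8] hi=[22, 28, 33] -> (len(lo)=4, len(hi)=3, max(lo)=8)

Answer: (1,0,3) (1,1,3) (2,1,8) (2,2,3) (3,2,8) (3,3,8) (4,3,8)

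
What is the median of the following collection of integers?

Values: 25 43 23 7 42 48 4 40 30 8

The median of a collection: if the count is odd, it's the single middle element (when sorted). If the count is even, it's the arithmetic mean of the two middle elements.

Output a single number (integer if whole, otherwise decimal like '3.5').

Answer: 27.5

Derivation:
Step 1: insert 25 -> lo=[25] (size 1, max 25) hi=[] (size 0) -> median=25
Step 2: insert 43 -> lo=[25] (size 1, max 25) hi=[43] (size 1, min 43) -> median=34
Step 3: insert 23 -> lo=[23, 25] (size 2, max 25) hi=[43] (size 1, min 43) -> median=25
Step 4: insert 7 -> lo=[7, 23] (size 2, max 23) hi=[25, 43] (size 2, min 25) -> median=24
Step 5: insert 42 -> lo=[7, 23, 25] (size 3, max 25) hi=[42, 43] (size 2, min 42) -> median=25
Step 6: insert 48 -> lo=[7, 23, 25] (size 3, max 25) hi=[42, 43, 48] (size 3, min 42) -> median=33.5
Step 7: insert 4 -> lo=[4, 7, 23, 25] (size 4, max 25) hi=[42, 43, 48] (size 3, min 42) -> median=25
Step 8: insert 40 -> lo=[4, 7, 23, 25] (size 4, max 25) hi=[40, 42, 43, 48] (size 4, min 40) -> median=32.5
Step 9: insert 30 -> lo=[4, 7, 23, 25, 30] (size 5, max 30) hi=[40, 42, 43, 48] (size 4, min 40) -> median=30
Step 10: insert 8 -> lo=[4, 7, 8, 23, 25] (size 5, max 25) hi=[30, 40, 42, 43, 48] (size 5, min 30) -> median=27.5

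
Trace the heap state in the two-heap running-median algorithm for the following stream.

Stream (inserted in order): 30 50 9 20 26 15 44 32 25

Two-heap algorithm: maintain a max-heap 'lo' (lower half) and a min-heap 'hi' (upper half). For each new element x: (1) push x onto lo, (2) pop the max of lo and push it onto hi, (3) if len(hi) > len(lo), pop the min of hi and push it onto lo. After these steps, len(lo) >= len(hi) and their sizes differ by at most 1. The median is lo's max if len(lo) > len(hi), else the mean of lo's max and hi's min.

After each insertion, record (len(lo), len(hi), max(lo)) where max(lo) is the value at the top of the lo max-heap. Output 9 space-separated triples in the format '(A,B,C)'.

Step 1: insert 30 -> lo=[30] hi=[] -> (len(lo)=1, len(hi)=0, max(lo)=30)
Step 2: insert 50 -> lo=[30] hi=[50] -> (len(lo)=1, len(hi)=1, max(lo)=30)
Step 3: insert 9 -> lo=[9, 30] hi=[50] -> (len(lo)=2, len(hi)=1, max(lo)=30)
Step 4: insert 20 -> lo=[9, 20] hi=[30, 50] -> (len(lo)=2, len(hi)=2, max(lo)=20)
Step 5: insert 26 -> lo=[9, 20, 26] hi=[30, 50] -> (len(lo)=3, len(hi)=2, max(lo)=26)
Step 6: insert 15 -> lo=[9, 15, 20] hi=[26, 30, 50] -> (len(lo)=3, len(hi)=3, max(lo)=20)
Step 7: insert 44 -> lo=[9, 15, 20, 26] hi=[30, 44, 50] -> (len(lo)=4, len(hi)=3, max(lo)=26)
Step 8: insert 32 -> lo=[9, 15, 20, 26] hi=[30, 32, 44, 50] -> (len(lo)=4, len(hi)=4, max(lo)=26)
Step 9: insert 25 -> lo=[9, 15, 20, 25, 26] hi=[30, 32, 44, 50] -> (len(lo)=5, len(hi)=4, max(lo)=26)

Answer: (1,0,30) (1,1,30) (2,1,30) (2,2,20) (3,2,26) (3,3,20) (4,3,26) (4,4,26) (5,4,26)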